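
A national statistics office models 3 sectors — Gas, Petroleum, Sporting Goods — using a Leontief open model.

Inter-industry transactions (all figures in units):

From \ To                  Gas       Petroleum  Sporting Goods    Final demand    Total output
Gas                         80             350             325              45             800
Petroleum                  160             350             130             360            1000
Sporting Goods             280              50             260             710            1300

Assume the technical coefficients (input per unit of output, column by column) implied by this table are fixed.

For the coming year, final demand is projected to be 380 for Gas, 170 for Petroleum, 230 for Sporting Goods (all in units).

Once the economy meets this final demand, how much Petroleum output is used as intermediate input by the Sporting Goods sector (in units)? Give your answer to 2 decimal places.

z_PS = 70.61

Technical coefficients a_ij = z_ij / X_j:
  a_GG = 80/800 = 0.10, a_PG = 160/800 = 0.20, a_SG = 280/800 = 0.35
  a_GP = 350/1000 = 0.35, a_PP = 350/1000 = 0.35, a_SP = 50/1000 = 0.05
  a_GS = 325/1300 = 0.25, a_PS = 130/1300 = 0.10, a_SS = 260/1300 = 0.20
I − A =
  [   0.90    -0.35    -0.25]
  [  -0.20     0.65    -0.10]
  [  -0.35    -0.05     0.80]
Cofactors of I−A, C_ij = (−1)^(i+j)·(minor ij) (rows/columns in the sector order above):
  C_11 = (0.65)(0.80) − (-0.10)(-0.05) = 0.5150
  C_12 = −[(-0.20)(0.80) − (-0.10)(-0.35)] = 0.1950
  C_13 = (-0.20)(-0.05) − (0.65)(-0.35) = 0.2375
  C_21 = −[(-0.35)(0.80) − (-0.25)(-0.05)] = 0.2925
  C_22 = (0.90)(0.80) − (-0.25)(-0.35) = 0.6325
  C_23 = −[(0.90)(-0.05) − (-0.35)(-0.35)] = 0.1675
  C_31 = (-0.35)(-0.10) − (-0.25)(0.65) = 0.1975
  C_32 = −[(0.90)(-0.10) − (-0.25)(-0.20)] = 0.1400
  C_33 = (0.90)(0.65) − (-0.35)(-0.20) = 0.5150
det(I−A) = Σ_j (I−A)_1j·C_1j = (0.90)(0.5150) + (-0.35)(0.1950) + (-0.25)(0.2375) = 0.335875
adj(I−A) = Cᵀ =
  [ 0.5150   0.2925   0.1975]
  [ 0.1950   0.6325   0.1400]
  [ 0.2375   0.1675   0.5150]
(I − A)⁻¹ = adj(I−A) / det(I−A) ≈
  [   1.5333     0.8709     0.5880]
  [   0.5806     1.8831     0.4168]
  [   0.7071     0.4987     1.5333]
First solve x = (I − A)⁻¹ d = adj(I−A)·d / det(I−A); in particular x_S = (0.2375·380 + 0.1675·170 + 0.5150·230) / 0.335875 = 237.175 / 0.335875 ≈ 706.1407.
Intermediate flow from P to S: z_PS = a_PS · x_S = 0.10 × 237.175 / 0.335875 = 23.7175 / 0.335875 ≈ 70.61.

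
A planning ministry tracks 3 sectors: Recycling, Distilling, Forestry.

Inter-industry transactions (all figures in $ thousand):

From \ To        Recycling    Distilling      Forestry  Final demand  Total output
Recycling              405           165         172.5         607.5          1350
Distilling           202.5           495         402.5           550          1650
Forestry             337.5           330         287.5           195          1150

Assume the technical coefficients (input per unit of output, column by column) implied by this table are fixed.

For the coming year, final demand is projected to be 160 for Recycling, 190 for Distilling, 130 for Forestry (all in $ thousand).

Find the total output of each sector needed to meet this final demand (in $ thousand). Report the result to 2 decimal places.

x_1 = 414.38, x_2 = 595.33, x_3 = 470.21

Technical coefficients a_ij = z_ij / X_j:
  a_11 = 405/1350 = 0.30, a_21 = 202.5/1350 = 0.15, a_31 = 337.5/1350 = 0.25
  a_12 = 165/1650 = 0.10, a_22 = 495/1650 = 0.30, a_32 = 330/1650 = 0.20
  a_13 = 172.5/1150 = 0.15, a_23 = 402.5/1150 = 0.35, a_33 = 287.5/1150 = 0.25
I − A =
  [   0.70    -0.10    -0.15]
  [  -0.15     0.70    -0.35]
  [  -0.25    -0.20     0.75]
Cofactors of I−A, C_ij = (−1)^(i+j)·(minor ij) (rows/columns in the sector order above):
  C_11 = (0.70)(0.75) − (-0.35)(-0.20) = 0.4550
  C_12 = −[(-0.15)(0.75) − (-0.35)(-0.25)] = 0.2000
  C_13 = (-0.15)(-0.20) − (0.70)(-0.25) = 0.2050
  C_21 = −[(-0.10)(0.75) − (-0.15)(-0.20)] = 0.1050
  C_22 = (0.70)(0.75) − (-0.15)(-0.25) = 0.4875
  C_23 = −[(0.70)(-0.20) − (-0.10)(-0.25)] = 0.1650
  C_31 = (-0.10)(-0.35) − (-0.15)(0.70) = 0.1400
  C_32 = −[(0.70)(-0.35) − (-0.15)(-0.15)] = 0.2675
  C_33 = (0.70)(0.70) − (-0.10)(-0.15) = 0.4750
det(I−A) = Σ_j (I−A)_1j·C_1j = (0.70)(0.4550) + (-0.10)(0.2000) + (-0.15)(0.2050) = 0.26775
adj(I−A) = Cᵀ =
  [ 0.4550   0.1050   0.1400]
  [ 0.2000   0.4875   0.2675]
  [ 0.2050   0.1650   0.4750]
(I − A)⁻¹ = adj(I−A) / det(I−A) ≈
  [   1.6993     0.3922     0.5229]
  [   0.7470     1.8207     0.9991]
  [   0.7656     0.6162     1.7740]
x = (I − A)⁻¹ d = adj(I−A)·d / det(I−A), with det(I−A) = 0.26775:
  x_1 = (0.4550·160 + 0.1050·190 + 0.1400·130) / 0.26775 = 110.95 / 0.26775 ≈ 414.38
  x_2 = (0.2000·160 + 0.4875·190 + 0.2675·130) / 0.26775 = 159.40 / 0.26775 ≈ 595.33
  x_3 = (0.2050·160 + 0.1650·190 + 0.4750·130) / 0.26775 = 125.90 / 0.26775 ≈ 470.21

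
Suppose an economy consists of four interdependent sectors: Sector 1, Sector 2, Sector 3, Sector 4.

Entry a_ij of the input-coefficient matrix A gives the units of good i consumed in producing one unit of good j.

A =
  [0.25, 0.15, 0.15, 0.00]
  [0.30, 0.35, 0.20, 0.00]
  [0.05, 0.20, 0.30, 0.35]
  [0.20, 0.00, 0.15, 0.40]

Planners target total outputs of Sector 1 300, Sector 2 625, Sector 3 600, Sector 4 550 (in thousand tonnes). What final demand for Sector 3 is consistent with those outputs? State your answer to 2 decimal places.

I − A =
  [   0.75    -0.15    -0.15     0.00]
  [  -0.30     0.65    -0.20     0.00]
  [  -0.05    -0.20     0.70    -0.35]
  [  -0.20     0.00    -0.15     0.60]
d = (I − A) x:
  d_1 = (+0.75)·300 + (-0.15)·625 + (-0.15)·600 + (+0.00)·550 = 41.25
  d_2 = (-0.30)·300 + (+0.65)·625 + (-0.20)·600 + (+0.00)·550 = 196.25
  d_3 = (-0.05)·300 + (-0.20)·625 + (+0.70)·600 + (-0.35)·550 = 87.50
  d_4 = (-0.20)·300 + (+0.00)·625 + (-0.15)·600 + (+0.60)·550 = 180.00

d_3 = 87.50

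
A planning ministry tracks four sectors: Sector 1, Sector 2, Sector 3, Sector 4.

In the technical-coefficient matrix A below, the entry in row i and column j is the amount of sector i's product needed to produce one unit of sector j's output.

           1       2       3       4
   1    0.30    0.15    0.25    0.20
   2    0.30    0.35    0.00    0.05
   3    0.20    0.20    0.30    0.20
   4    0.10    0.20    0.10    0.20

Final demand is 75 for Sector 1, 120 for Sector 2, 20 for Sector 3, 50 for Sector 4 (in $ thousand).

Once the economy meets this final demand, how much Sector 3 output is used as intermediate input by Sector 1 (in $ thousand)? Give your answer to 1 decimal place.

z_31 = 73.0

I − A =
  [   0.70    -0.15    -0.25    -0.20]
  [  -0.30     0.65     0.00    -0.05]
  [  -0.20    -0.20     0.70    -0.20]
  [  -0.10    -0.20    -0.10     0.80]
Compute the cofactors C_ij = (−1)^(i+j)·(3×3 minor ij) of I−A; the adjugate is their transpose:
adj(I−A) = Cᵀ =
  [ 0.34300   0.16300   0.14125   0.13125]
  [ 0.16650   0.31500   0.07075   0.07900]
  [ 0.17600   0.17100   0.29525   0.12850]
  [ 0.10650   0.12050   0.07225   0.23950]
det(I−A) = Σ_j (I−A)_1j·C_1j = (0.70)(0.34300) + (-0.15)(0.16650) + (-0.25)(0.17600) + (-0.20)(0.10650) = 0.149825
(I − A)⁻¹ = adj(I−A) / det(I−A) ≈
  [   2.2893     1.0879     0.9428     0.8760]
  [   1.1113     2.1025     0.4722     0.5273]
  [   1.1747     1.1413     1.9706     0.8577]
  [   0.7108     0.8043     0.4822     1.5985]
First solve x = (I − A)⁻¹ d = adj(I−A)·d / det(I−A); in particular x_1 = (0.34300·75 + 0.16300·120 + 0.14125·20 + 0.13125·50) / 0.149825 = 54.6725 / 0.149825 ≈ 364.909.
Intermediate flow from 3 to 1: z_31 = a_31 · x_1 = 0.20 × 54.6725 / 0.149825 = 10.9345 / 0.149825 ≈ 73.0.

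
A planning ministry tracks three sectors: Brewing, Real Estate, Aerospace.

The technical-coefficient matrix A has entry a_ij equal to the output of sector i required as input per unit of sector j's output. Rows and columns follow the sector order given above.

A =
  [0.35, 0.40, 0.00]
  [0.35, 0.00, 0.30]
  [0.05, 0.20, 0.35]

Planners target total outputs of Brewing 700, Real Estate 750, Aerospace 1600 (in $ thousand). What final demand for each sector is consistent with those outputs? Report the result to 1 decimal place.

I − A =
  [   0.65    -0.40     0.00]
  [  -0.35     1.00    -0.30]
  [  -0.05    -0.20     0.65]
d = (I − A) x:
  d_1 = (+0.65)·700 + (-0.40)·750 + (+0.00)·1600 = 155.0
  d_2 = (-0.35)·700 + (+1.00)·750 + (-0.30)·1600 = 25.0
  d_3 = (-0.05)·700 + (-0.20)·750 + (+0.65)·1600 = 855.0

d_1 = 155.0, d_2 = 25.0, d_3 = 855.0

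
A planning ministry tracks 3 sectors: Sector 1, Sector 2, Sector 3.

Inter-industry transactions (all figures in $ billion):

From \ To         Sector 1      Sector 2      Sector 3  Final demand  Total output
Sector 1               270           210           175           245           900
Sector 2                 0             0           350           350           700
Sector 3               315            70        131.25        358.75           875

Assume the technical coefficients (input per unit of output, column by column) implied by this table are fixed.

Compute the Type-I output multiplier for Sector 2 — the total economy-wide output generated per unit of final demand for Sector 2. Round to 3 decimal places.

Technical coefficients a_ij = z_ij / X_j:
  a_11 = 270/900 = 0.30, a_21 = 0/900 = 0.00, a_31 = 315/900 = 0.35
  a_12 = 210/700 = 0.30, a_22 = 0/700 = 0.00, a_32 = 70/700 = 0.10
  a_13 = 175/875 = 0.20, a_23 = 350/875 = 0.40, a_33 = 131.25/875 = 0.15
I − A =
  [   0.70    -0.30    -0.20]
  [   0.00     1.00    -0.40]
  [  -0.35    -0.10     0.85]
Cofactors of I−A, C_ij = (−1)^(i+j)·(minor ij) (rows/columns in the sector order above):
  C_11 = (1.00)(0.85) − (-0.40)(-0.10) = 0.8100
  C_12 = −[(0.00)(0.85) − (-0.40)(-0.35)] = 0.1400
  C_13 = (0.00)(-0.10) − (1.00)(-0.35) = 0.3500
  C_21 = −[(-0.30)(0.85) − (-0.20)(-0.10)] = 0.2750
  C_22 = (0.70)(0.85) − (-0.20)(-0.35) = 0.5250
  C_23 = −[(0.70)(-0.10) − (-0.30)(-0.35)] = 0.1750
  C_31 = (-0.30)(-0.40) − (-0.20)(1.00) = 0.3200
  C_32 = −[(0.70)(-0.40) − (-0.20)(0.00)] = 0.2800
  C_33 = (0.70)(1.00) − (-0.30)(0.00) = 0.7000
det(I−A) = Σ_j (I−A)_1j·C_1j = (0.70)(0.8100) + (-0.30)(0.1400) + (-0.20)(0.3500) = 0.4550
adj(I−A) = Cᵀ =
  [ 0.8100   0.2750   0.3200]
  [ 0.1400   0.5250   0.2800]
  [ 0.3500   0.1750   0.7000]
(I − A)⁻¹ = adj(I−A) / det(I−A) ≈
  [   1.7802     0.6044     0.7033]
  [   0.3077     1.1538     0.6154]
  [   0.7692     0.3846     1.5385]
The output multiplier for sector j is the column-j sum of the Leontief inverse (I − A)⁻¹ = adj(I−A) / det(I−A).
Column 2 of adj(I−A): (0.2750, 0.5250, 0.1750); det(I−A) = 0.4550.
m_2 = (0.2750 + 0.5250 + 0.1750) / 0.4550 = 0.975 / 0.4550 ≈ 2.143.

m_2 = 2.143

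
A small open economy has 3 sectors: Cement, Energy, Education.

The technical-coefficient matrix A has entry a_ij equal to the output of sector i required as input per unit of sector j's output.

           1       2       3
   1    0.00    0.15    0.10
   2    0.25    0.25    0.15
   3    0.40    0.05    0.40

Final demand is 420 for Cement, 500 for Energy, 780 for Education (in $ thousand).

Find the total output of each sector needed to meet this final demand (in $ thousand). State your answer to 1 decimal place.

x_1 = 814.7, x_2 = 1329.0, x_3 = 1953.9

I − A =
  [   1.00    -0.15    -0.10]
  [  -0.25     0.75    -0.15]
  [  -0.40    -0.05     0.60]
Cofactors of I−A, C_ij = (−1)^(i+j)·(minor ij) (rows/columns in the sector order above):
  C_11 = (0.75)(0.60) − (-0.15)(-0.05) = 0.4425
  C_12 = −[(-0.25)(0.60) − (-0.15)(-0.40)] = 0.2100
  C_13 = (-0.25)(-0.05) − (0.75)(-0.40) = 0.3125
  C_21 = −[(-0.15)(0.60) − (-0.10)(-0.05)] = 0.0950
  C_22 = (1.00)(0.60) − (-0.10)(-0.40) = 0.5600
  C_23 = −[(1.00)(-0.05) − (-0.15)(-0.40)] = 0.1100
  C_31 = (-0.15)(-0.15) − (-0.10)(0.75) = 0.0975
  C_32 = −[(1.00)(-0.15) − (-0.10)(-0.25)] = 0.1750
  C_33 = (1.00)(0.75) − (-0.15)(-0.25) = 0.7125
det(I−A) = Σ_j (I−A)_1j·C_1j = (1.00)(0.4425) + (-0.15)(0.2100) + (-0.10)(0.3125) = 0.37975
adj(I−A) = Cᵀ =
  [ 0.4425   0.0950   0.0975]
  [ 0.2100   0.5600   0.1750]
  [ 0.3125   0.1100   0.7125]
(I − A)⁻¹ = adj(I−A) / det(I−A) ≈
  [   1.1652     0.2502     0.2567]
  [   0.5530     1.4747     0.4608]
  [   0.8229     0.2897     1.8762]
x = (I − A)⁻¹ d = adj(I−A)·d / det(I−A), with det(I−A) = 0.37975:
  x_1 = (0.4425·420 + 0.0950·500 + 0.0975·780) / 0.37975 = 309.40 / 0.37975 ≈ 814.7
  x_2 = (0.2100·420 + 0.5600·500 + 0.1750·780) / 0.37975 = 504.70 / 0.37975 ≈ 1329.0
  x_3 = (0.3125·420 + 0.1100·500 + 0.7125·780) / 0.37975 = 742.00 / 0.37975 ≈ 1953.9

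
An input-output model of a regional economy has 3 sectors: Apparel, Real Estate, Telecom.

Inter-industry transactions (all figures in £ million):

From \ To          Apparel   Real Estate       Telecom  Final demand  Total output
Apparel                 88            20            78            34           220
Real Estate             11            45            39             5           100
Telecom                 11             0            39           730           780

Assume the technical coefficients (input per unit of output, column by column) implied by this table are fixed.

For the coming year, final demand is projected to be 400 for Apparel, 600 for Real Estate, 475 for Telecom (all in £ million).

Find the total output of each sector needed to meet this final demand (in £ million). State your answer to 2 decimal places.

Technical coefficients a_ij = z_ij / X_j:
  a_11 = 88/220 = 0.40, a_21 = 11/220 = 0.05, a_31 = 11/220 = 0.05
  a_12 = 20/100 = 0.20, a_22 = 45/100 = 0.45, a_32 = 0/100 = 0.00
  a_13 = 78/780 = 0.10, a_23 = 39/780 = 0.05, a_33 = 39/780 = 0.05
I − A =
  [   0.60    -0.20    -0.10]
  [  -0.05     0.55    -0.05]
  [  -0.05     0.00     0.95]
Cofactors of I−A, C_ij = (−1)^(i+j)·(minor ij) (rows/columns in the sector order above):
  C_11 = (0.55)(0.95) − (-0.05)(0.00) = 0.5225
  C_12 = −[(-0.05)(0.95) − (-0.05)(-0.05)] = 0.0500
  C_13 = (-0.05)(0.00) − (0.55)(-0.05) = 0.0275
  C_21 = −[(-0.20)(0.95) − (-0.10)(0.00)] = 0.1900
  C_22 = (0.60)(0.95) − (-0.10)(-0.05) = 0.5650
  C_23 = −[(0.60)(0.00) − (-0.20)(-0.05)] = 0.0100
  C_31 = (-0.20)(-0.05) − (-0.10)(0.55) = 0.0650
  C_32 = −[(0.60)(-0.05) − (-0.10)(-0.05)] = 0.0350
  C_33 = (0.60)(0.55) − (-0.20)(-0.05) = 0.3200
det(I−A) = Σ_j (I−A)_1j·C_1j = (0.60)(0.5225) + (-0.20)(0.0500) + (-0.10)(0.0275) = 0.30075
adj(I−A) = Cᵀ =
  [ 0.5225   0.1900   0.0650]
  [ 0.0500   0.5650   0.0350]
  [ 0.0275   0.0100   0.3200]
(I − A)⁻¹ = adj(I−A) / det(I−A) ≈
  [   1.7373     0.6318     0.2161]
  [   0.1663     1.8786     0.1164]
  [   0.0914     0.0333     1.0640]
x = (I − A)⁻¹ d = adj(I−A)·d / det(I−A), with det(I−A) = 0.30075:
  x_1 = (0.5225·400 + 0.1900·600 + 0.0650·475) / 0.30075 = 353.875 / 0.30075 ≈ 1176.64
  x_2 = (0.0500·400 + 0.5650·600 + 0.0350·475) / 0.30075 = 375.625 / 0.30075 ≈ 1248.96
  x_3 = (0.0275·400 + 0.0100·600 + 0.3200·475) / 0.30075 = 169.00 / 0.30075 ≈ 561.93

x_1 = 1176.64, x_2 = 1248.96, x_3 = 561.93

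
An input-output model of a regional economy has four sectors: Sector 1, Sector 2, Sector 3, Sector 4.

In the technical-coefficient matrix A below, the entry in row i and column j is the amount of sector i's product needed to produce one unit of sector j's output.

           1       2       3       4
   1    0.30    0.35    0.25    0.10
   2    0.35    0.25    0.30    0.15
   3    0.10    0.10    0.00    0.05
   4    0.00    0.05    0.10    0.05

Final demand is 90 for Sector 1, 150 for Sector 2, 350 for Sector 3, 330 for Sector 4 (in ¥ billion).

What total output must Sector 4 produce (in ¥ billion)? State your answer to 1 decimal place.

x_4 = 452.3

I − A =
  [   0.70    -0.35    -0.25    -0.10]
  [  -0.35     0.75    -0.30    -0.15]
  [  -0.10    -0.10     1.00    -0.05]
  [   0.00    -0.05    -0.10     0.95]
Compute the cofactors C_ij = (−1)^(i+j)·(3×3 minor ij) of I−A; the adjugate is their transpose:
adj(I−A) = Cᵀ =
  [ 0.670500   0.361125   0.290250   0.142875]
  [ 0.360750   0.636750   0.296625   0.154125]
  [ 0.104625   0.102000   0.375375   0.046875]
  [ 0.030000   0.044250   0.055125   0.343500]
det(I−A) = Σ_j (I−A)_1j·C_1j = (0.70)(0.670500) + (-0.35)(0.360750) + (-0.25)(0.104625) + (-0.10)(0.030000) = 0.31393125
(I − A)⁻¹ = adj(I−A) / det(I−A) ≈
  [   2.1358     1.1503     0.9246     0.4551]
  [   1.1491     2.0283     0.9449     0.4910]
  [   0.3333     0.3249     1.1957     0.1493]
  [   0.0956     0.1410     0.1756     1.0942]
x = (I − A)⁻¹ d = adj(I−A)·d / det(I−A), with det(I−A) = 0.31393125:
  x_1 = (0.670500·90 + 0.361125·150 + 0.290250·350 + 0.142875·330) / 0.31393125 = 263.25 / 0.31393125 ≈ 838.6
  x_2 = (0.360750·90 + 0.636750·150 + 0.296625·350 + 0.154125·330) / 0.31393125 = 282.66 / 0.31393125 ≈ 900.4
  x_3 = (0.104625·90 + 0.102000·150 + 0.375375·350 + 0.046875·330) / 0.31393125 = 171.56625 / 0.31393125 ≈ 546.5
  x_4 = (0.030000·90 + 0.044250·150 + 0.055125·350 + 0.343500·330) / 0.31393125 = 141.98625 / 0.31393125 ≈ 452.3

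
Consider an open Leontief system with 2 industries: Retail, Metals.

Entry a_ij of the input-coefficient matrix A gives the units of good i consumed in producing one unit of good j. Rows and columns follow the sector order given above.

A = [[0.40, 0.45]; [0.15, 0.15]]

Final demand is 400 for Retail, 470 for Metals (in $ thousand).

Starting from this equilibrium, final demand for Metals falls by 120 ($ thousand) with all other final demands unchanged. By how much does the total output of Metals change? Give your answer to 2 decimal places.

Δx_2 = -162.71

I − A =
  [   0.60    -0.45]
  [  -0.15     0.85]
det(I−A) = (0.60)(0.85) − (-0.45)(-0.15) = 0.4425
adj(I−A) = [[0.85, 0.45], [0.15, 0.60]]
(I − A)⁻¹ = adj(I−A) / det(I−A) ≈
  [   1.9209     1.0169]
  [   0.3390     1.3559]
Δx = (I − A)⁻¹ Δd with Δd having -120 in the Metals component and 0 elsewhere.
So Δx_2 = L_22 · (-120), where L_22 = adj(I−A)_22 / det(I−A) = 0.60 / 0.4425.
Δx_2 = 0.60 × (-120) / 0.4425 = -72.00 / 0.4425 ≈ -162.71.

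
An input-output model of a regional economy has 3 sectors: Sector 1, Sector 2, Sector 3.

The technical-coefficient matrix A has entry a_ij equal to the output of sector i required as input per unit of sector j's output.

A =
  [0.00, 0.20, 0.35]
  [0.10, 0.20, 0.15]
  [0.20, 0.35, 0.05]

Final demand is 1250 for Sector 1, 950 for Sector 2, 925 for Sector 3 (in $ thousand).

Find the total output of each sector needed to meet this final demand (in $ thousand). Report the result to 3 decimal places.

I − A =
  [   1.00    -0.20    -0.35]
  [  -0.10     0.80    -0.15]
  [  -0.20    -0.35     0.95]
Cofactors of I−A, C_ij = (−1)^(i+j)·(minor ij) (rows/columns in the sector order above):
  C_11 = (0.80)(0.95) − (-0.15)(-0.35) = 0.7075
  C_12 = −[(-0.10)(0.95) − (-0.15)(-0.20)] = 0.1250
  C_13 = (-0.10)(-0.35) − (0.80)(-0.20) = 0.1950
  C_21 = −[(-0.20)(0.95) − (-0.35)(-0.35)] = 0.3125
  C_22 = (1.00)(0.95) − (-0.35)(-0.20) = 0.8800
  C_23 = −[(1.00)(-0.35) − (-0.20)(-0.20)] = 0.3900
  C_31 = (-0.20)(-0.15) − (-0.35)(0.80) = 0.3100
  C_32 = −[(1.00)(-0.15) − (-0.35)(-0.10)] = 0.1850
  C_33 = (1.00)(0.80) − (-0.20)(-0.10) = 0.7800
det(I−A) = Σ_j (I−A)_1j·C_1j = (1.00)(0.7075) + (-0.20)(0.1250) + (-0.35)(0.1950) = 0.61425
adj(I−A) = Cᵀ =
  [ 0.7075   0.3125   0.3100]
  [ 0.1250   0.8800   0.1850]
  [ 0.1950   0.3900   0.7800]
(I − A)⁻¹ = adj(I−A) / det(I−A) ≈
  [   1.1518     0.5088     0.5047]
  [   0.2035     1.4326     0.3012]
  [   0.3175     0.6349     1.2698]
x = (I − A)⁻¹ d = adj(I−A)·d / det(I−A), with det(I−A) = 0.61425:
  x_1 = (0.7075·1250 + 0.3125·950 + 0.3100·925) / 0.61425 = 1468.00 / 0.61425 ≈ 2389.906
  x_2 = (0.1250·1250 + 0.8800·950 + 0.1850·925) / 0.61425 = 1163.375 / 0.61425 ≈ 1893.976
  x_3 = (0.1950·1250 + 0.3900·950 + 0.7800·925) / 0.61425 = 1335.75 / 0.61425 ≈ 2174.603

x_1 = 2389.906, x_2 = 1893.976, x_3 = 2174.603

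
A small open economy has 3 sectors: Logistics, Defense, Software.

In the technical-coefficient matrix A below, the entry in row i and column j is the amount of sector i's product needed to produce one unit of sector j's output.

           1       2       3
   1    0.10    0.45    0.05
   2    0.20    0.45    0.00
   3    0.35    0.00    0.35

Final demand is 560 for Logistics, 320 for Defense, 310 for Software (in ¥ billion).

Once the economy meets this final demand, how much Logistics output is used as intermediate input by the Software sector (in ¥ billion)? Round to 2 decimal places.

z_13 = 55.94

I − A =
  [   0.90    -0.45    -0.05]
  [  -0.20     0.55     0.00]
  [  -0.35     0.00     0.65]
Cofactors of I−A, C_ij = (−1)^(i+j)·(minor ij) (rows/columns in the sector order above):
  C_11 = (0.55)(0.65) − (0.00)(0.00) = 0.3575
  C_12 = −[(-0.20)(0.65) − (0.00)(-0.35)] = 0.1300
  C_13 = (-0.20)(0.00) − (0.55)(-0.35) = 0.1925
  C_21 = −[(-0.45)(0.65) − (-0.05)(0.00)] = 0.2925
  C_22 = (0.90)(0.65) − (-0.05)(-0.35) = 0.5675
  C_23 = −[(0.90)(0.00) − (-0.45)(-0.35)] = 0.1575
  C_31 = (-0.45)(0.00) − (-0.05)(0.55) = 0.0275
  C_32 = −[(0.90)(0.00) − (-0.05)(-0.20)] = 0.0100
  C_33 = (0.90)(0.55) − (-0.45)(-0.20) = 0.4050
det(I−A) = Σ_j (I−A)_1j·C_1j = (0.90)(0.3575) + (-0.45)(0.1300) + (-0.05)(0.1925) = 0.253625
adj(I−A) = Cᵀ =
  [ 0.3575   0.2925   0.0275]
  [ 0.1300   0.5675   0.0100]
  [ 0.1925   0.1575   0.4050]
(I − A)⁻¹ = adj(I−A) / det(I−A) ≈
  [   1.4096     1.1533     0.1084]
  [   0.5126     2.2376     0.0394]
  [   0.7590     0.6210     1.5968]
First solve x = (I − A)⁻¹ d = adj(I−A)·d / det(I−A); in particular x_3 = (0.1925·560 + 0.1575·320 + 0.4050·310) / 0.253625 = 283.75 / 0.253625 ≈ 1118.7777.
Intermediate flow from 1 to 3: z_13 = a_13 · x_3 = 0.05 × 283.75 / 0.253625 = 14.1875 / 0.253625 ≈ 55.94.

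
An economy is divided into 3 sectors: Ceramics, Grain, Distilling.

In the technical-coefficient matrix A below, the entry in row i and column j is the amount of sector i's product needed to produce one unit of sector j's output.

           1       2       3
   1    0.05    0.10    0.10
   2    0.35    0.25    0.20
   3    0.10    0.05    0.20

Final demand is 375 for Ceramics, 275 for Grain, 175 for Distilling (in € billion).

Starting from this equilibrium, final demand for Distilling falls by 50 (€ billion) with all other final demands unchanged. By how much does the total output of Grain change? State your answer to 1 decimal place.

I − A =
  [   0.95    -0.10    -0.10]
  [  -0.35     0.75    -0.20]
  [  -0.10    -0.05     0.80]
Cofactors of I−A, C_ij = (−1)^(i+j)·(minor ij) (rows/columns in the sector order above):
  C_11 = (0.75)(0.80) − (-0.20)(-0.05) = 0.5900
  C_12 = −[(-0.35)(0.80) − (-0.20)(-0.10)] = 0.3000
  C_13 = (-0.35)(-0.05) − (0.75)(-0.10) = 0.0925
  C_21 = −[(-0.10)(0.80) − (-0.10)(-0.05)] = 0.0850
  C_22 = (0.95)(0.80) − (-0.10)(-0.10) = 0.7500
  C_23 = −[(0.95)(-0.05) − (-0.10)(-0.10)] = 0.0575
  C_31 = (-0.10)(-0.20) − (-0.10)(0.75) = 0.0950
  C_32 = −[(0.95)(-0.20) − (-0.10)(-0.35)] = 0.2250
  C_33 = (0.95)(0.75) − (-0.10)(-0.35) = 0.6775
det(I−A) = Σ_j (I−A)_1j·C_1j = (0.95)(0.5900) + (-0.10)(0.3000) + (-0.10)(0.0925) = 0.52125
adj(I−A) = Cᵀ =
  [ 0.5900   0.0850   0.0950]
  [ 0.3000   0.7500   0.2250]
  [ 0.0925   0.0575   0.6775]
(I − A)⁻¹ = adj(I−A) / det(I−A) ≈
  [   1.1319     0.1631     0.1823]
  [   0.5755     1.4388     0.4317]
  [   0.1775     0.1103     1.2998]
Δx = (I − A)⁻¹ Δd with Δd having -50 in the Distilling component and 0 elsewhere.
So Δx_2 = L_23 · (-50), where L_23 = adj(I−A)_23 / det(I−A) = 0.2250 / 0.52125.
Δx_2 = 0.2250 × (-50) / 0.52125 = -11.25 / 0.52125 ≈ -21.6.

Δx_2 = -21.6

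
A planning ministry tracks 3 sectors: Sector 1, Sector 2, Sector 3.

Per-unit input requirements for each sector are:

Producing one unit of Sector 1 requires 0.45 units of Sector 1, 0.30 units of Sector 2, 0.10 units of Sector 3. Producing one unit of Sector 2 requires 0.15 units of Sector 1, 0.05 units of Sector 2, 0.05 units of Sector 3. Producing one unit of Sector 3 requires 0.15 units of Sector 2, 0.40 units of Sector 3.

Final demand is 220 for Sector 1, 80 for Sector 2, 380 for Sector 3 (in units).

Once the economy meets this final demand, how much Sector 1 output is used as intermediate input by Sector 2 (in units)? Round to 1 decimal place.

I − A =
  [   0.55    -0.15     0.00]
  [  -0.30     0.95    -0.15]
  [  -0.10    -0.05     0.60]
Cofactors of I−A, C_ij = (−1)^(i+j)·(minor ij) (rows/columns in the sector order above):
  C_11 = (0.95)(0.60) − (-0.15)(-0.05) = 0.5625
  C_12 = −[(-0.30)(0.60) − (-0.15)(-0.10)] = 0.1950
  C_13 = (-0.30)(-0.05) − (0.95)(-0.10) = 0.1100
  C_21 = −[(-0.15)(0.60) − (0.00)(-0.05)] = 0.0900
  C_22 = (0.55)(0.60) − (0.00)(-0.10) = 0.3300
  C_23 = −[(0.55)(-0.05) − (-0.15)(-0.10)] = 0.0425
  C_31 = (-0.15)(-0.15) − (0.00)(0.95) = 0.0225
  C_32 = −[(0.55)(-0.15) − (0.00)(-0.30)] = 0.0825
  C_33 = (0.55)(0.95) − (-0.15)(-0.30) = 0.4775
det(I−A) = Σ_j (I−A)_1j·C_1j = (0.55)(0.5625) + (-0.15)(0.1950) + (0.00)(0.1100) = 0.280125
adj(I−A) = Cᵀ =
  [ 0.5625   0.0900   0.0225]
  [ 0.1950   0.3300   0.0825]
  [ 0.1100   0.0425   0.4775]
(I − A)⁻¹ = adj(I−A) / det(I−A) ≈
  [   2.0080     0.3213     0.0803]
  [   0.6961     1.1780     0.2945]
  [   0.3927     0.1517     1.7046]
First solve x = (I − A)⁻¹ d = adj(I−A)·d / det(I−A); in particular x_2 = (0.1950·220 + 0.3300·80 + 0.0825·380) / 0.280125 = 100.65 / 0.280125 ≈ 359.304.
Intermediate flow from 1 to 2: z_12 = a_12 · x_2 = 0.15 × 100.65 / 0.280125 = 15.0975 / 0.280125 ≈ 53.9.

z_12 = 53.9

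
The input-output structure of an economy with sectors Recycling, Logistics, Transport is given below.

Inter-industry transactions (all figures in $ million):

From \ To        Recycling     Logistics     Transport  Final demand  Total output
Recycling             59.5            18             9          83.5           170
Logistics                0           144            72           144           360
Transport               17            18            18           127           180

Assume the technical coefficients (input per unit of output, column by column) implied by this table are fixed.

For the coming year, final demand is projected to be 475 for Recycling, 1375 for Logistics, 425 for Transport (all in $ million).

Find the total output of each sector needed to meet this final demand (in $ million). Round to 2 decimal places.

Technical coefficients a_ij = z_ij / X_j:
  a_RR = 59.5/170 = 0.35, a_LR = 0/170 = 0.00, a_TR = 17/170 = 0.10
  a_RL = 18/360 = 0.05, a_LL = 144/360 = 0.40, a_TL = 18/360 = 0.05
  a_RT = 9/180 = 0.05, a_LT = 72/180 = 0.40, a_TT = 18/180 = 0.10
I − A =
  [   0.65    -0.05    -0.05]
  [   0.00     0.60    -0.40]
  [  -0.10    -0.05     0.90]
Cofactors of I−A, C_ij = (−1)^(i+j)·(minor ij) (rows/columns in the sector order above):
  C_11 = (0.60)(0.90) − (-0.40)(-0.05) = 0.5200
  C_12 = −[(0.00)(0.90) − (-0.40)(-0.10)] = 0.0400
  C_13 = (0.00)(-0.05) − (0.60)(-0.10) = 0.0600
  C_21 = −[(-0.05)(0.90) − (-0.05)(-0.05)] = 0.0475
  C_22 = (0.65)(0.90) − (-0.05)(-0.10) = 0.5800
  C_23 = −[(0.65)(-0.05) − (-0.05)(-0.10)] = 0.0375
  C_31 = (-0.05)(-0.40) − (-0.05)(0.60) = 0.0500
  C_32 = −[(0.65)(-0.40) − (-0.05)(0.00)] = 0.2600
  C_33 = (0.65)(0.60) − (-0.05)(0.00) = 0.3900
det(I−A) = Σ_j (I−A)_1j·C_1j = (0.65)(0.5200) + (-0.05)(0.0400) + (-0.05)(0.0600) = 0.3330
adj(I−A) = Cᵀ =
  [ 0.5200   0.0475   0.0500]
  [ 0.0400   0.5800   0.2600]
  [ 0.0600   0.0375   0.3900]
(I − A)⁻¹ = adj(I−A) / det(I−A) ≈
  [   1.5616     0.1426     0.1502]
  [   0.1201     1.7417     0.7808]
  [   0.1802     0.1126     1.1712]
x = (I − A)⁻¹ d = adj(I−A)·d / det(I−A), with det(I−A) = 0.3330:
  x_R = (0.5200·475 + 0.0475·1375 + 0.0500·425) / 0.3330 = 333.5625 / 0.3330 ≈ 1001.69
  x_L = (0.0400·475 + 0.5800·1375 + 0.2600·425) / 0.3330 = 927.00 / 0.3330 ≈ 2783.78
  x_T = (0.0600·475 + 0.0375·1375 + 0.3900·425) / 0.3330 = 245.8125 / 0.3330 ≈ 738.18

x_R = 1001.69, x_L = 2783.78, x_T = 738.18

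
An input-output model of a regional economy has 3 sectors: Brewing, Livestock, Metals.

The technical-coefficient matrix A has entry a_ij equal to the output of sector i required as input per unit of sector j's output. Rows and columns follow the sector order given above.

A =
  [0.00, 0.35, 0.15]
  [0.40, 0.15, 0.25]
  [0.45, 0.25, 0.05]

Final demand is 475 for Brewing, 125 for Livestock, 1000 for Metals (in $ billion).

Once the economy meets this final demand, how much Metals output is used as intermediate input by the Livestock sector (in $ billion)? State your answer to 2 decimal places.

I − A =
  [   1.00    -0.35    -0.15]
  [  -0.40     0.85    -0.25]
  [  -0.45    -0.25     0.95]
Cofactors of I−A, C_ij = (−1)^(i+j)·(minor ij) (rows/columns in the sector order above):
  C_11 = (0.85)(0.95) − (-0.25)(-0.25) = 0.7450
  C_12 = −[(-0.40)(0.95) − (-0.25)(-0.45)] = 0.4925
  C_13 = (-0.40)(-0.25) − (0.85)(-0.45) = 0.4825
  C_21 = −[(-0.35)(0.95) − (-0.15)(-0.25)] = 0.3700
  C_22 = (1.00)(0.95) − (-0.15)(-0.45) = 0.8825
  C_23 = −[(1.00)(-0.25) − (-0.35)(-0.45)] = 0.4075
  C_31 = (-0.35)(-0.25) − (-0.15)(0.85) = 0.2150
  C_32 = −[(1.00)(-0.25) − (-0.15)(-0.40)] = 0.3100
  C_33 = (1.00)(0.85) − (-0.35)(-0.40) = 0.7100
det(I−A) = Σ_j (I−A)_1j·C_1j = (1.00)(0.7450) + (-0.35)(0.4925) + (-0.15)(0.4825) = 0.50025
adj(I−A) = Cᵀ =
  [ 0.7450   0.3700   0.2150]
  [ 0.4925   0.8825   0.3100]
  [ 0.4825   0.4075   0.7100]
(I − A)⁻¹ = adj(I−A) / det(I−A) ≈
  [   1.4893     0.7396     0.4298]
  [   0.9845     1.7641     0.6197]
  [   0.9645     0.8146     1.4193]
First solve x = (I − A)⁻¹ d = adj(I−A)·d / det(I−A); in particular x_2 = (0.4925·475 + 0.8825·125 + 0.3100·1000) / 0.50025 = 654.25 / 0.50025 ≈ 1307.8461.
Intermediate flow from 3 to 2: z_32 = a_32 · x_2 = 0.25 × 654.25 / 0.50025 = 163.5625 / 0.50025 ≈ 326.96.

z_32 = 326.96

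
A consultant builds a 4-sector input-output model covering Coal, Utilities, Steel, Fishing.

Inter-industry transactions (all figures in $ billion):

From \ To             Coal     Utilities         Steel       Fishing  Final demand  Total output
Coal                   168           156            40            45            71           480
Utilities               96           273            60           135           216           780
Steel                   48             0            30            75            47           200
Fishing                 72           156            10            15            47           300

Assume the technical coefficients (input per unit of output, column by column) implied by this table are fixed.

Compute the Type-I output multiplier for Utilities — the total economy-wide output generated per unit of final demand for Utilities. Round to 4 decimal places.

Technical coefficients a_ij = z_ij / X_j:
  a_CC = 168/480 = 0.35, a_UC = 96/480 = 0.20, a_SC = 48/480 = 0.10, a_FC = 72/480 = 0.15
  a_CU = 156/780 = 0.20, a_UU = 273/780 = 0.35, a_SU = 0/780 = 0.00, a_FU = 156/780 = 0.20
  a_CS = 40/200 = 0.20, a_US = 60/200 = 0.30, a_SS = 30/200 = 0.15, a_FS = 10/200 = 0.05
  a_CF = 45/300 = 0.15, a_UF = 135/300 = 0.45, a_SF = 75/300 = 0.25, a_FF = 15/300 = 0.05
I − A =
  [   0.65    -0.20    -0.20    -0.15]
  [  -0.20     0.65    -0.30    -0.45]
  [  -0.10     0.00     0.85    -0.25]
  [  -0.15    -0.20    -0.05     0.95]
Compute the cofactors C_ij = (−1)^(i+j)·(3×3 minor ij) of I−A; the adjugate is their transpose:
adj(I−A) = Cᵀ =
  [ 0.425250   0.194500   0.180875   0.206875]
  [ 0.258375   0.470375   0.246125   0.328375]
  [ 0.087125   0.062000   0.270750   0.114375]
  [ 0.126125   0.133000   0.094625   0.306125]
det(I−A) = Σ_j (I−A)_1j·C_1j = (0.65)(0.425250) + (-0.20)(0.258375) + (-0.20)(0.087125) + (-0.15)(0.126125) = 0.18839375
(I − A)⁻¹ = adj(I−A) / det(I−A) ≈
  [   2.25724     1.03241     0.96009     1.09810]
  [   1.37146     2.49677     1.30644     1.74302]
  [   0.46246     0.32910     1.43715     0.60711]
  [   0.66948     0.70597     0.50227     1.62492]
The output multiplier for sector j is the column-j sum of the Leontief inverse (I − A)⁻¹ = adj(I−A) / det(I−A).
Column U of adj(I−A): (0.194500, 0.470375, 0.062000, 0.133000); det(I−A) = 0.18839375.
m_U = (0.194500 + 0.470375 + 0.062000 + 0.133000) / 0.18839375 = 0.859875 / 0.18839375 ≈ 4.5642.

m_U = 4.5642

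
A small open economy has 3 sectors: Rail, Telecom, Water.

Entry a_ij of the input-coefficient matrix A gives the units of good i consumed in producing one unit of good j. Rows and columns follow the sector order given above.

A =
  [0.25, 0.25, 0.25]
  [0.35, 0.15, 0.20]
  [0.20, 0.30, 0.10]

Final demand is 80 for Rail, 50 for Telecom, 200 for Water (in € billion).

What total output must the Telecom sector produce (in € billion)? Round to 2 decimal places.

I − A =
  [   0.75    -0.25    -0.25]
  [  -0.35     0.85    -0.20]
  [  -0.20    -0.30     0.90]
Cofactors of I−A, C_ij = (−1)^(i+j)·(minor ij) (rows/columns in the sector order above):
  C_11 = (0.85)(0.90) − (-0.20)(-0.30) = 0.7050
  C_12 = −[(-0.35)(0.90) − (-0.20)(-0.20)] = 0.3550
  C_13 = (-0.35)(-0.30) − (0.85)(-0.20) = 0.2750
  C_21 = −[(-0.25)(0.90) − (-0.25)(-0.30)] = 0.3000
  C_22 = (0.75)(0.90) − (-0.25)(-0.20) = 0.6250
  C_23 = −[(0.75)(-0.30) − (-0.25)(-0.20)] = 0.2750
  C_31 = (-0.25)(-0.20) − (-0.25)(0.85) = 0.2625
  C_32 = −[(0.75)(-0.20) − (-0.25)(-0.35)] = 0.2375
  C_33 = (0.75)(0.85) − (-0.25)(-0.35) = 0.5500
det(I−A) = Σ_j (I−A)_1j·C_1j = (0.75)(0.7050) + (-0.25)(0.3550) + (-0.25)(0.2750) = 0.37125
adj(I−A) = Cᵀ =
  [ 0.7050   0.3000   0.2625]
  [ 0.3550   0.6250   0.2375]
  [ 0.2750   0.2750   0.5500]
(I − A)⁻¹ = adj(I−A) / det(I−A) ≈
  [   1.8990     0.8081     0.7071]
  [   0.9562     1.6835     0.6397]
  [   0.7407     0.7407     1.4815]
x = (I − A)⁻¹ d = adj(I−A)·d / det(I−A), with det(I−A) = 0.37125:
  x_1 = (0.7050·80 + 0.3000·50 + 0.2625·200) / 0.37125 = 123.90 / 0.37125 ≈ 333.74
  x_2 = (0.3550·80 + 0.6250·50 + 0.2375·200) / 0.37125 = 107.15 / 0.37125 ≈ 288.62
  x_3 = (0.2750·80 + 0.2750·50 + 0.5500·200) / 0.37125 = 145.75 / 0.37125 ≈ 392.59

x_2 = 288.62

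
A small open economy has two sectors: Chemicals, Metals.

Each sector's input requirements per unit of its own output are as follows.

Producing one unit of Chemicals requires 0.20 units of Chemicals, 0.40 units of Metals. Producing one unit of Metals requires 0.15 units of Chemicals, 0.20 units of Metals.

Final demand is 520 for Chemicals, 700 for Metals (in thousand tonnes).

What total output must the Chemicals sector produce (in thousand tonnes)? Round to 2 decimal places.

I − A =
  [   0.80    -0.15]
  [  -0.40     0.80]
det(I−A) = (0.80)(0.80) − (-0.15)(-0.40) = 0.5800
adj(I−A) = [[0.80, 0.15], [0.40, 0.80]]
(I − A)⁻¹ = adj(I−A) / det(I−A) ≈
  [   1.3793     0.2586]
  [   0.6897     1.3793]
x = (I − A)⁻¹ d = adj(I−A)·d / det(I−A), with det(I−A) = 0.5800:
  x_C = (0.80·520 + 0.15·700) / 0.5800 = 521.00 / 0.5800 ≈ 898.28
  x_M = (0.40·520 + 0.80·700) / 0.5800 = 768.00 / 0.5800 ≈ 1324.14

x_C = 898.28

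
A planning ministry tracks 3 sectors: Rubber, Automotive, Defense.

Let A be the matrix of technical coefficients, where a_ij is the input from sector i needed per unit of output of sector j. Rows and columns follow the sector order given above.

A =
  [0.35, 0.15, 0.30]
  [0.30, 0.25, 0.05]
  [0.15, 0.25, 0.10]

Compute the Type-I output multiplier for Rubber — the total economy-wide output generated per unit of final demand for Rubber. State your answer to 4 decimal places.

I − A =
  [   0.65    -0.15    -0.30]
  [  -0.30     0.75    -0.05]
  [  -0.15    -0.25     0.90]
Cofactors of I−A, C_ij = (−1)^(i+j)·(minor ij) (rows/columns in the sector order above):
  C_11 = (0.75)(0.90) − (-0.05)(-0.25) = 0.6625
  C_12 = −[(-0.30)(0.90) − (-0.05)(-0.15)] = 0.2775
  C_13 = (-0.30)(-0.25) − (0.75)(-0.15) = 0.1875
  C_21 = −[(-0.15)(0.90) − (-0.30)(-0.25)] = 0.2100
  C_22 = (0.65)(0.90) − (-0.30)(-0.15) = 0.5400
  C_23 = −[(0.65)(-0.25) − (-0.15)(-0.15)] = 0.1850
  C_31 = (-0.15)(-0.05) − (-0.30)(0.75) = 0.2325
  C_32 = −[(0.65)(-0.05) − (-0.30)(-0.30)] = 0.1225
  C_33 = (0.65)(0.75) − (-0.15)(-0.30) = 0.4425
det(I−A) = Σ_j (I−A)_1j·C_1j = (0.65)(0.6625) + (-0.15)(0.2775) + (-0.30)(0.1875) = 0.33275
adj(I−A) = Cᵀ =
  [ 0.6625   0.2100   0.2325]
  [ 0.2775   0.5400   0.1225]
  [ 0.1875   0.1850   0.4425]
(I − A)⁻¹ = adj(I−A) / det(I−A) ≈
  [   1.99098     0.63110     0.69872]
  [   0.83396     1.62284     0.36814]
  [   0.56349     0.55597     1.32983]
The output multiplier for sector j is the column-j sum of the Leontief inverse (I − A)⁻¹ = adj(I−A) / det(I−A).
Column R of adj(I−A): (0.6625, 0.2775, 0.1875); det(I−A) = 0.33275.
m_R = (0.6625 + 0.2775 + 0.1875) / 0.33275 = 1.1275 / 0.33275 ≈ 3.3884.

m_R = 3.3884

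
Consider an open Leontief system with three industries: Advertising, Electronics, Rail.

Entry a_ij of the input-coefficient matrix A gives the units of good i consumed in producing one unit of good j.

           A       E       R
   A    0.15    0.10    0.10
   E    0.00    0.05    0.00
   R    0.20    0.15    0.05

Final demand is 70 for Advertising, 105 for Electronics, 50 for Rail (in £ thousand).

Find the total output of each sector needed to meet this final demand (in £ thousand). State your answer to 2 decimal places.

x_A = 106.23, x_E = 110.53, x_R = 92.45

I − A =
  [   0.85    -0.10    -0.10]
  [   0.00     0.95     0.00]
  [  -0.20    -0.15     0.95]
Cofactors of I−A, C_ij = (−1)^(i+j)·(minor ij) (rows/columns in the sector order above):
  C_11 = (0.95)(0.95) − (0.00)(-0.15) = 0.9025
  C_12 = −[(0.00)(0.95) − (0.00)(-0.20)] = 0.0000
  C_13 = (0.00)(-0.15) − (0.95)(-0.20) = 0.1900
  C_21 = −[(-0.10)(0.95) − (-0.10)(-0.15)] = 0.1100
  C_22 = (0.85)(0.95) − (-0.10)(-0.20) = 0.7875
  C_23 = −[(0.85)(-0.15) − (-0.10)(-0.20)] = 0.1475
  C_31 = (-0.10)(0.00) − (-0.10)(0.95) = 0.0950
  C_32 = −[(0.85)(0.00) − (-0.10)(0.00)] = 0.0000
  C_33 = (0.85)(0.95) − (-0.10)(0.00) = 0.8075
det(I−A) = Σ_j (I−A)_1j·C_1j = (0.85)(0.9025) + (-0.10)(0.0000) + (-0.10)(0.1900) = 0.748125
adj(I−A) = Cᵀ =
  [ 0.9025   0.1100   0.0950]
  [ 0.0000   0.7875   0.0000]
  [ 0.1900   0.1475   0.8075]
(I − A)⁻¹ = adj(I−A) / det(I−A) ≈
  [   1.2063     0.1470     0.1270]
  [   0.0000     1.0526     0.0000]
  [   0.2540     0.1972     1.0794]
x = (I − A)⁻¹ d = adj(I−A)·d / det(I−A), with det(I−A) = 0.748125:
  x_A = (0.9025·70 + 0.1100·105 + 0.0950·50) / 0.748125 = 79.475 / 0.748125 ≈ 106.23
  x_E = (0.0000·70 + 0.7875·105 + 0.0000·50) / 0.748125 = 82.6875 / 0.748125 ≈ 110.53
  x_R = (0.1900·70 + 0.1475·105 + 0.8075·50) / 0.748125 = 69.1625 / 0.748125 ≈ 92.45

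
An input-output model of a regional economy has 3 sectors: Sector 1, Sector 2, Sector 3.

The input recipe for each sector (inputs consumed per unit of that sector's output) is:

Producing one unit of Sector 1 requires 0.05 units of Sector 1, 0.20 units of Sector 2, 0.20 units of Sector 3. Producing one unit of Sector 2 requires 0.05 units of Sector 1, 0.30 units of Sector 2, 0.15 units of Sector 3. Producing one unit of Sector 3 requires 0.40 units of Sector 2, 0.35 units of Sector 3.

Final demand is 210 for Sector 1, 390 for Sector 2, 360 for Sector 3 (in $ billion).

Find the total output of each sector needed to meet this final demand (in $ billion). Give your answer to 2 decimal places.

x_1 = 281.91, x_2 = 1156.20, x_3 = 907.40

I − A =
  [   0.95    -0.05     0.00]
  [  -0.20     0.70    -0.40]
  [  -0.20    -0.15     0.65]
Cofactors of I−A, C_ij = (−1)^(i+j)·(minor ij) (rows/columns in the sector order above):
  C_11 = (0.70)(0.65) − (-0.40)(-0.15) = 0.3950
  C_12 = −[(-0.20)(0.65) − (-0.40)(-0.20)] = 0.2100
  C_13 = (-0.20)(-0.15) − (0.70)(-0.20) = 0.1700
  C_21 = −[(-0.05)(0.65) − (0.00)(-0.15)] = 0.0325
  C_22 = (0.95)(0.65) − (0.00)(-0.20) = 0.6175
  C_23 = −[(0.95)(-0.15) − (-0.05)(-0.20)] = 0.1525
  C_31 = (-0.05)(-0.40) − (0.00)(0.70) = 0.0200
  C_32 = −[(0.95)(-0.40) − (0.00)(-0.20)] = 0.3800
  C_33 = (0.95)(0.70) − (-0.05)(-0.20) = 0.6550
det(I−A) = Σ_j (I−A)_1j·C_1j = (0.95)(0.3950) + (-0.05)(0.2100) + (0.00)(0.1700) = 0.36475
adj(I−A) = Cᵀ =
  [ 0.3950   0.0325   0.0200]
  [ 0.2100   0.6175   0.3800]
  [ 0.1700   0.1525   0.6550]
(I − A)⁻¹ = adj(I−A) / det(I−A) ≈
  [   1.0829     0.0891     0.0548]
  [   0.5757     1.6929     1.0418]
  [   0.4661     0.4181     1.7958]
x = (I − A)⁻¹ d = adj(I−A)·d / det(I−A), with det(I−A) = 0.36475:
  x_1 = (0.3950·210 + 0.0325·390 + 0.0200·360) / 0.36475 = 102.825 / 0.36475 ≈ 281.91
  x_2 = (0.2100·210 + 0.6175·390 + 0.3800·360) / 0.36475 = 421.725 / 0.36475 ≈ 1156.20
  x_3 = (0.1700·210 + 0.1525·390 + 0.6550·360) / 0.36475 = 330.975 / 0.36475 ≈ 907.40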